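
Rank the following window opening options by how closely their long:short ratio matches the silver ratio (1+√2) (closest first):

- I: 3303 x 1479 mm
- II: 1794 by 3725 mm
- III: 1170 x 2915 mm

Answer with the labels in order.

I: 3303/1479 ≈ 2.233 → |2.233 − 2.414| = 0.181
II: 3725/1794 ≈ 2.076 → |2.076 − 2.414| = 0.338
III: 2915/1170 ≈ 2.491 → |2.491 − 2.414| = 0.077

III, I, II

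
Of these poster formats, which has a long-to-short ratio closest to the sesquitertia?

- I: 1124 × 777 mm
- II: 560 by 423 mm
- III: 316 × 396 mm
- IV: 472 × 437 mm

II

Target 4:3 ≈ 1.333.
I: 1.447 (Δ0.114)  II: 1.324 (Δ0.009)  III: 1.253 (Δ0.080)  IV: 1.080 (Δ0.253)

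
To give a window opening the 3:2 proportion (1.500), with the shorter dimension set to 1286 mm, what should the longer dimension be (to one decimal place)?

3:2 = 1.50000.
Longer side = 1286 × 1.50000 ≈ 1929.000 → 1929.0 mm.

1929.0 mm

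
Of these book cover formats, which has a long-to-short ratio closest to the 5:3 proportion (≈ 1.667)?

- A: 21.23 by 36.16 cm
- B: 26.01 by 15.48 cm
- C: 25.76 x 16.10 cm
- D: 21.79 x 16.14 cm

B

Target 5:3 ≈ 1.667.
A: 1.703 (Δ0.036)  B: 1.680 (Δ0.013)  C: 1.600 (Δ0.067)  D: 1.350 (Δ0.317)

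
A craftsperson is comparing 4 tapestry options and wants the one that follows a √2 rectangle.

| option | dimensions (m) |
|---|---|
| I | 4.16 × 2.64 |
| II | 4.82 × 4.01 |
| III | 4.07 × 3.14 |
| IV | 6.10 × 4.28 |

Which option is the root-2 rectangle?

Ratios (long/short): I ≈ 1.576; II ≈ 1.202; III ≈ 1.296; IV ≈ 1.425.
root-2 ≈ 1.414; option IV is nearest (Δ 0.011).

IV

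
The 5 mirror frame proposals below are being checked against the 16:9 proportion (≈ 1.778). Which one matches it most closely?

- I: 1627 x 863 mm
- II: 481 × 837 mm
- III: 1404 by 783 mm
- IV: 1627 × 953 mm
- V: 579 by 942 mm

Ratios (long/short): I ≈ 1.885; II ≈ 1.740; III ≈ 1.793; IV ≈ 1.707; V ≈ 1.627.
16:9 ≈ 1.778; option III is nearest (Δ 0.015).

III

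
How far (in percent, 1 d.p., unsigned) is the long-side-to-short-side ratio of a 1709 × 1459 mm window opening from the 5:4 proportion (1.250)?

6.3%

Ratio = 1709 / 1459 ≈ 1.1714.
Ideal 5:4 = 1.2500. |1.1714 − 1.2500| / 1.2500 ≈ 6.29% → 6.3%.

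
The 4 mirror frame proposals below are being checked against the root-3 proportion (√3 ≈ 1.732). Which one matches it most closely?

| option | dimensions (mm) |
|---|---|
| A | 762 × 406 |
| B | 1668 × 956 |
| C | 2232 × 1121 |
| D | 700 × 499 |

Ratios (long/short): A ≈ 1.877; B ≈ 1.745; C ≈ 1.991; D ≈ 1.403.
root-3 ≈ 1.732; option B is nearest (Δ 0.013).

B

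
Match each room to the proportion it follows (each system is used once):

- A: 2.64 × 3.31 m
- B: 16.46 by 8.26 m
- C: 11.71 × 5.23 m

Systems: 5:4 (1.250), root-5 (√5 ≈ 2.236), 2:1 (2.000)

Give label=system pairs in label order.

Ratios: A ≈ 1.254; B ≈ 1.993; C ≈ 2.239.
Targets: 5:4 ≈ 1.250; root-5 ≈ 2.236; 2:1 ≈ 2.000.

A=5:4, B=2:1, C=root-5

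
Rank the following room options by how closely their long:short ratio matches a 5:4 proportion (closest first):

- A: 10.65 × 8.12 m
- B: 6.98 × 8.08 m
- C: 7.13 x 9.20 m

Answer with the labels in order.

C, A, B

A: 10.65/8.12 ≈ 1.312 → |1.312 − 1.250| = 0.062
B: 8.08/6.98 ≈ 1.158 → |1.158 − 1.250| = 0.092
C: 9.20/7.13 ≈ 1.290 → |1.290 − 1.250| = 0.040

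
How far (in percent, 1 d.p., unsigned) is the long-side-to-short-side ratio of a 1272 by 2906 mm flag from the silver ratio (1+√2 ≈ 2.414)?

Ratio = 2906 / 1272 ≈ 2.2846.
Ideal silver ratio ≈ 2.4142. |2.2846 − 2.4142| / 2.4142 ≈ 5.37% → 5.4%.

5.4%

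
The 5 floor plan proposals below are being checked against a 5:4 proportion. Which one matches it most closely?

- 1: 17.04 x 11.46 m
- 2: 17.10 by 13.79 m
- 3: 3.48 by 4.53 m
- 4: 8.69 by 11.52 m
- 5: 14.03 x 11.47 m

2

Ratios (long/short): 1 ≈ 1.487; 2 ≈ 1.240; 3 ≈ 1.302; 4 ≈ 1.326; 5 ≈ 1.223.
5:4 ≈ 1.250; option 2 is nearest (Δ 0.010).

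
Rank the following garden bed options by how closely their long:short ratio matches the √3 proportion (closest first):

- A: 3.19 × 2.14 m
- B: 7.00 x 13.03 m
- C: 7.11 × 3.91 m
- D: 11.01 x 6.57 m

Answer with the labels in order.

D, C, B, A

A: 3.19/2.14 ≈ 1.491 → |1.491 − 1.732| = 0.241
B: 13.03/7.00 ≈ 1.861 → |1.861 − 1.732| = 0.129
C: 7.11/3.91 ≈ 1.818 → |1.818 − 1.732| = 0.086
D: 11.01/6.57 ≈ 1.676 → |1.676 − 1.732| = 0.056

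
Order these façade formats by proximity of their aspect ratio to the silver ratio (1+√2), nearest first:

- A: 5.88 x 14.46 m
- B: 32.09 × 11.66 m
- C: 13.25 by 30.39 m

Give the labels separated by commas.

A, C, B

Ratios: A = 14.46 / 5.88 ≈ 2.459; B = 32.09 / 11.66 ≈ 2.752; C = 30.39 / 13.25 ≈ 2.294.
|Δ from 2.414|: A 0.045; B 0.338; C 0.120.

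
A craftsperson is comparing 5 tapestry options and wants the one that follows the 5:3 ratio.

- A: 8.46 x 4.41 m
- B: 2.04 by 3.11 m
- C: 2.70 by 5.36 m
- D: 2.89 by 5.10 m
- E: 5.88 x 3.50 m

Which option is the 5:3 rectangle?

Ratios (long/short): A ≈ 1.918; B ≈ 1.525; C ≈ 1.985; D ≈ 1.765; E ≈ 1.680.
5:3 ≈ 1.667; option E is nearest (Δ 0.013).

E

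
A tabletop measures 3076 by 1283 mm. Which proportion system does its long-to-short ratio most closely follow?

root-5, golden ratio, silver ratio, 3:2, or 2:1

Ratio = 3076 / 1283 ≈ 2.398.
Distances: root-5 2.236 (Δ 0.162); golden ratio 1.618 (Δ 0.780); silver ratio 2.414 (Δ 0.016); 3:2 1.500 (Δ 0.898); 2:1 2.000 (Δ 0.398).

silver ratio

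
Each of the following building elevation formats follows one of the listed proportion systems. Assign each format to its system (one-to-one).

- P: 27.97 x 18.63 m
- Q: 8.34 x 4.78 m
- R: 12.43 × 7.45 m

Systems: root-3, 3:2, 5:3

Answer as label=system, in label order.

P=3:2, Q=root-3, R=5:3

Ratios: P ≈ 1.501; Q ≈ 1.745; R ≈ 1.668.
Targets: root-3 ≈ 1.732; 3:2 ≈ 1.500; 5:3 ≈ 1.667.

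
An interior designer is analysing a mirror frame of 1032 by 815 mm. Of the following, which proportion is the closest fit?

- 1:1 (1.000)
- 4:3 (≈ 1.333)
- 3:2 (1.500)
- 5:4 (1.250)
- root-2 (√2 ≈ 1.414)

5:4

1032/815 ≈ 1.266. Nearest candidates are 5:4 (1.250, off by 0.016) and 4:3 (1.333, off by 0.067).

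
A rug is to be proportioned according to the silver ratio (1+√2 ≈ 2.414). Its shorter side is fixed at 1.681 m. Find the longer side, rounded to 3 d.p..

4.058 m

silver ratio ≈ 2.41421.
Longer side = 1.681 × 2.41421 ≈ 4.05829 → 4.058 m.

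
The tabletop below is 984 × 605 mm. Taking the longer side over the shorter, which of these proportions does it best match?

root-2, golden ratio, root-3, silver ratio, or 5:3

golden ratio

984/605 ≈ 1.626. Nearest candidates are golden ratio (1.618, off by 0.008) and 5:3 (1.667, off by 0.041).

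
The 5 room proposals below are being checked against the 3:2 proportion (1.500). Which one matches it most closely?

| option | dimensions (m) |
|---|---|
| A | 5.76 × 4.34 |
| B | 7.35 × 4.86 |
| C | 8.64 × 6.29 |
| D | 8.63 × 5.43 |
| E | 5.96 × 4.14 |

B

Target 3:2 ≈ 1.500.
A: 1.327 (Δ0.173)  B: 1.512 (Δ0.012)  C: 1.374 (Δ0.126)  D: 1.589 (Δ0.089)  E: 1.440 (Δ0.060)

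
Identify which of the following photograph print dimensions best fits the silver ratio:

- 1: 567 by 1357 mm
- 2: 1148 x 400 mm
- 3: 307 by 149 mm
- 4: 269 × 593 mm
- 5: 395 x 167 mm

Target silver ratio ≈ 2.414.
1: 2.393 (Δ0.021)  2: 2.870 (Δ0.456)  3: 2.060 (Δ0.354)  4: 2.204 (Δ0.210)  5: 2.365 (Δ0.049)

1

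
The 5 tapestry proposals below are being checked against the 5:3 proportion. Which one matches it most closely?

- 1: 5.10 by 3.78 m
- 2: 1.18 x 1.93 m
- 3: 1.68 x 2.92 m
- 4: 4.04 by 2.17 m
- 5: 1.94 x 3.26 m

Ratios (long/short): 1 ≈ 1.349; 2 ≈ 1.636; 3 ≈ 1.738; 4 ≈ 1.862; 5 ≈ 1.680.
5:3 ≈ 1.667; option 5 is nearest (Δ 0.013).

5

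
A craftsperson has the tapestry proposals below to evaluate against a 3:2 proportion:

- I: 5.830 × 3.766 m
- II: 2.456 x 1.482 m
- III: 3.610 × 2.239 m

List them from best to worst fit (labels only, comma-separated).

Ratios: I = 5.830 / 3.766 ≈ 1.548; II = 2.456 / 1.482 ≈ 1.657; III = 3.610 / 2.239 ≈ 1.612.
|Δ from 1.500|: I 0.048; II 0.157; III 0.112.

I, III, II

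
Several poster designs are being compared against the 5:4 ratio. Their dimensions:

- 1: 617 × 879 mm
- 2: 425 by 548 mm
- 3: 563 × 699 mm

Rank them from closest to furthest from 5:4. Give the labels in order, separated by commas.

1: 879/617 ≈ 1.425 → |1.425 − 1.250| = 0.175
2: 548/425 ≈ 1.289 → |1.289 − 1.250| = 0.039
3: 699/563 ≈ 1.242 → |1.242 − 1.250| = 0.008

3, 2, 1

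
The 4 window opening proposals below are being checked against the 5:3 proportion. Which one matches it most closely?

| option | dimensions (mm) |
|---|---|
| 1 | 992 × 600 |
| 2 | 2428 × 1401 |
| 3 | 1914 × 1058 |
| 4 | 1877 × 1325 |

Target 5:3 ≈ 1.667.
1: 1.653 (Δ0.014)  2: 1.733 (Δ0.066)  3: 1.809 (Δ0.142)  4: 1.417 (Δ0.250)

1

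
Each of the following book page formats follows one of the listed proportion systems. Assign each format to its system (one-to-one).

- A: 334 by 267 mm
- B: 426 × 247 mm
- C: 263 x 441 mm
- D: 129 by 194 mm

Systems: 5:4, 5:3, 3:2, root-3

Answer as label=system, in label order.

Ratios: A ≈ 1.251; B ≈ 1.725; C ≈ 1.677; D ≈ 1.504.
Targets: 5:4 ≈ 1.250; 5:3 ≈ 1.667; 3:2 ≈ 1.500; root-3 ≈ 1.732.

A=5:4, B=root-3, C=5:3, D=3:2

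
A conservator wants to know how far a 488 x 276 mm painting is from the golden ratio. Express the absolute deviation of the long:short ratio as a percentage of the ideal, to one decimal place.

9.3%

Ratio = 488 / 276 ≈ 1.7681.
Ideal golden ratio ≈ 1.6180. |1.7681 − 1.6180| / 1.6180 ≈ 9.28% → 9.3%.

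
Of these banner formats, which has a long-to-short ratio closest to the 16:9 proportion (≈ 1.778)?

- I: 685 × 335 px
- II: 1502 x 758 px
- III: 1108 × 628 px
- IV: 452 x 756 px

III

Ratios (long/short): I ≈ 2.045; II ≈ 1.982; III ≈ 1.764; IV ≈ 1.673.
16:9 ≈ 1.778; option III is nearest (Δ 0.014).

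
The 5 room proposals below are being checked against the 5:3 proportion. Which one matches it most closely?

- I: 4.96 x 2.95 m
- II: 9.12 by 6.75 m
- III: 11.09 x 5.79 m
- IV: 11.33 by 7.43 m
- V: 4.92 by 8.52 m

Target 5:3 ≈ 1.667.
I: 1.681 (Δ0.014)  II: 1.351 (Δ0.316)  III: 1.915 (Δ0.248)  IV: 1.525 (Δ0.142)  V: 1.732 (Δ0.065)

I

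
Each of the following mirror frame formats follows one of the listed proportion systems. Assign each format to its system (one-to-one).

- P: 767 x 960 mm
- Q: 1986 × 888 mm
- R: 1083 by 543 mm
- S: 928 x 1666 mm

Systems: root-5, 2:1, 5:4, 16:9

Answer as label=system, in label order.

P=5:4, Q=root-5, R=2:1, S=16:9

Ratios: P ≈ 1.252; Q ≈ 2.236; R ≈ 1.994; S ≈ 1.795.
Targets: root-5 ≈ 2.236; 2:1 ≈ 2.000; 5:4 ≈ 1.250; 16:9 ≈ 1.778.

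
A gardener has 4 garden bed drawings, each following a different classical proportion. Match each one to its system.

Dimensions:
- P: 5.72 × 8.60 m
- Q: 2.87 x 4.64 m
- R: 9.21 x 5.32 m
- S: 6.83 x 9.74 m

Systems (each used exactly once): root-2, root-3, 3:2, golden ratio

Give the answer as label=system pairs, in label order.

P = 8.60/5.72 ≈ 1.503 → 3:2 (1.500)
Q = 4.64/2.87 ≈ 1.617 → golden ratio (1.618)
R = 9.21/5.32 ≈ 1.731 → root-3 (1.732)
S = 9.74/6.83 ≈ 1.426 → root-2 (1.414)

P=3:2, Q=golden ratio, R=root-3, S=root-2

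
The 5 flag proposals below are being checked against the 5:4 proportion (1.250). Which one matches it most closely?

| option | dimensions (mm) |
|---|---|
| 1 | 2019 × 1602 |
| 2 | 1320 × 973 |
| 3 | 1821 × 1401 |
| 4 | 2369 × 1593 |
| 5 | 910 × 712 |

Ratios (long/short): 1 ≈ 1.260; 2 ≈ 1.357; 3 ≈ 1.300; 4 ≈ 1.487; 5 ≈ 1.278.
5:4 ≈ 1.250; option 1 is nearest (Δ 0.010).

1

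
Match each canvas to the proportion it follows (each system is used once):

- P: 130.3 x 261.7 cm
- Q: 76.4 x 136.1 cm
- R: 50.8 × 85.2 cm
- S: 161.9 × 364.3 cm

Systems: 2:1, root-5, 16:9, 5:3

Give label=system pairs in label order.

P=2:1, Q=16:9, R=5:3, S=root-5

P = 261.7/130.3 ≈ 2.008 → 2:1 (2.000)
Q = 136.1/76.4 ≈ 1.781 → 16:9 (1.778)
R = 85.2/50.8 ≈ 1.677 → 5:3 (1.667)
S = 364.3/161.9 ≈ 2.250 → root-5 (2.236)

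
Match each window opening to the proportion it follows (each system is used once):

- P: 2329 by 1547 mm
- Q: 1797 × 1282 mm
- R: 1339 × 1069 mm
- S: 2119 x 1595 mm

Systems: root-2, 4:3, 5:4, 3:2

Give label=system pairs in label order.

Ratios: P ≈ 1.505; Q ≈ 1.402; R ≈ 1.253; S ≈ 1.329.
Targets: root-2 ≈ 1.414; 4:3 ≈ 1.333; 5:4 ≈ 1.250; 3:2 ≈ 1.500.

P=3:2, Q=root-2, R=5:4, S=4:3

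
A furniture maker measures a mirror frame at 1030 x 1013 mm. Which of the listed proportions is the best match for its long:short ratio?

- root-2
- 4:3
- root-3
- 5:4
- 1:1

1030/1013 ≈ 1.017. Nearest candidates are 1:1 (1.000, off by 0.017) and 5:4 (1.250, off by 0.233).

1:1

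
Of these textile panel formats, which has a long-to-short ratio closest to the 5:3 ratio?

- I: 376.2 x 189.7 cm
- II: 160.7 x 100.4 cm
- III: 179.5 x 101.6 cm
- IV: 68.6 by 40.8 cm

IV

Ratios (long/short): I ≈ 1.983; II ≈ 1.601; III ≈ 1.767; IV ≈ 1.681.
5:3 ≈ 1.667; option IV is nearest (Δ 0.014).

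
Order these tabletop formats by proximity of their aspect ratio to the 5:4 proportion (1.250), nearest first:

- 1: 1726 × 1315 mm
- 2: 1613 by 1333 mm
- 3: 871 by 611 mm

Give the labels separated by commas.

2, 1, 3

1: 1726/1315 ≈ 1.313 → |1.313 − 1.250| = 0.063
2: 1613/1333 ≈ 1.210 → |1.210 − 1.250| = 0.040
3: 871/611 ≈ 1.426 → |1.426 − 1.250| = 0.176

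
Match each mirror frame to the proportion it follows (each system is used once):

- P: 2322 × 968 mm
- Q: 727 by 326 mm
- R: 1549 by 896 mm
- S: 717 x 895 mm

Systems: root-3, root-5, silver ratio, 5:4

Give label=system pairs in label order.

P=silver ratio, Q=root-5, R=root-3, S=5:4

Ratios: P ≈ 2.399; Q ≈ 2.230; R ≈ 1.729; S ≈ 1.248.
Targets: root-3 ≈ 1.732; root-5 ≈ 2.236; silver ratio ≈ 2.414; 5:4 ≈ 1.250.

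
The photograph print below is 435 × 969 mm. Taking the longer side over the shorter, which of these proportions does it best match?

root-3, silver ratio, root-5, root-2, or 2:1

969/435 ≈ 2.228. Nearest candidates are root-5 (2.236, off by 0.008) and silver ratio (2.414, off by 0.186).

root-5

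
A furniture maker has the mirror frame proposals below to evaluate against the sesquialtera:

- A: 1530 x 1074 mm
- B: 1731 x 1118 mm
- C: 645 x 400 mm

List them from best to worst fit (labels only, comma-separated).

A: 1530/1074 ≈ 1.425 → |1.425 − 1.500| = 0.075
B: 1731/1118 ≈ 1.548 → |1.548 − 1.500| = 0.048
C: 645/400 ≈ 1.613 → |1.613 − 1.500| = 0.113

B, A, C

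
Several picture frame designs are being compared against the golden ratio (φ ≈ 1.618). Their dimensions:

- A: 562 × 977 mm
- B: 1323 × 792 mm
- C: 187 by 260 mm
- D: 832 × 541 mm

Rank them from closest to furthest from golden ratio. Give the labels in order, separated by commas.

B, D, A, C

A: 977/562 ≈ 1.738 → |1.738 − 1.618| = 0.120
B: 1323/792 ≈ 1.670 → |1.670 − 1.618| = 0.052
C: 260/187 ≈ 1.390 → |1.390 − 1.618| = 0.228
D: 832/541 ≈ 1.538 → |1.538 − 1.618| = 0.080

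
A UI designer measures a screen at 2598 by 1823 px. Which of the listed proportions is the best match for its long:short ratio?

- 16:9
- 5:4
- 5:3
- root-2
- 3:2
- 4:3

2598/1823 ≈ 1.425. Nearest candidates are root-2 (1.414, off by 0.011) and 3:2 (1.500, off by 0.075).

root-2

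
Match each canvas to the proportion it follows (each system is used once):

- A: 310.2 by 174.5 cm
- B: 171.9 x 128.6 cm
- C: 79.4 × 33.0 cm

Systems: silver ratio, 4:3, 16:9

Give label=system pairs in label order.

A = 310.2/174.5 ≈ 1.778 → 16:9 (1.778)
B = 171.9/128.6 ≈ 1.337 → 4:3 (1.333)
C = 79.4/33.0 ≈ 2.406 → silver ratio (2.414)

A=16:9, B=4:3, C=silver ratio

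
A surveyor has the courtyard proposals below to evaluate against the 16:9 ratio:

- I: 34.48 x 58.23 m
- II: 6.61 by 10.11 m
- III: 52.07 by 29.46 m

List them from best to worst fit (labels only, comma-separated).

III, I, II

I: 58.23/34.48 ≈ 1.689 → |1.689 − 1.778| = 0.089
II: 10.11/6.61 ≈ 1.530 → |1.530 − 1.778| = 0.248
III: 52.07/29.46 ≈ 1.767 → |1.767 − 1.778| = 0.011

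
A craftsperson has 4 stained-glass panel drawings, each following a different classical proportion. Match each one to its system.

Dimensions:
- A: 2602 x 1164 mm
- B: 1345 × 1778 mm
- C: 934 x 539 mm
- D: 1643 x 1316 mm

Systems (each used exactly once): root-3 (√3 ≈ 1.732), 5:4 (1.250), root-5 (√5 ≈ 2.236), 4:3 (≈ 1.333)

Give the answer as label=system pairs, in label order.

A=root-5, B=4:3, C=root-3, D=5:4

Ratios: A ≈ 2.235; B ≈ 1.322; C ≈ 1.733; D ≈ 1.248.
Targets: root-3 ≈ 1.732; 5:4 ≈ 1.250; root-5 ≈ 2.236; 4:3 ≈ 1.333.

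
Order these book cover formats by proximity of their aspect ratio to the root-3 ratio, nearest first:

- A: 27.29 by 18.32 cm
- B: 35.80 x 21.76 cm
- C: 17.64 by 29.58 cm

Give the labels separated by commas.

Ratios: A = 27.29 / 18.32 ≈ 1.490; B = 35.80 / 21.76 ≈ 1.645; C = 29.58 / 17.64 ≈ 1.677.
|Δ from 1.732|: A 0.242; B 0.087; C 0.055.

C, B, A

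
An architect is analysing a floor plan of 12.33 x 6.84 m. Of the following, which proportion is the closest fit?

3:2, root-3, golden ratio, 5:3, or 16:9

16:9

12.33/6.84 ≈ 1.803. Nearest candidates are 16:9 (1.778, off by 0.025) and root-3 (1.732, off by 0.071).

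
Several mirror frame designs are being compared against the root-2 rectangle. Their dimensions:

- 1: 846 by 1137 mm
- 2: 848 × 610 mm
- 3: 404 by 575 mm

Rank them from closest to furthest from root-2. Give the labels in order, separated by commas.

1: 1137/846 ≈ 1.344 → |1.344 − 1.414| = 0.070
2: 848/610 ≈ 1.390 → |1.390 − 1.414| = 0.024
3: 575/404 ≈ 1.423 → |1.423 − 1.414| = 0.009

3, 2, 1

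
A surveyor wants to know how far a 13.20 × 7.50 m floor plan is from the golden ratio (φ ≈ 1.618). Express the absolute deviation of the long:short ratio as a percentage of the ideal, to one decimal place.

Ratio = 13.20 / 7.50 ≈ 1.7600.
Ideal golden ratio ≈ 1.6180. |1.7600 − 1.6180| / 1.6180 ≈ 8.78% → 8.8%.

8.8%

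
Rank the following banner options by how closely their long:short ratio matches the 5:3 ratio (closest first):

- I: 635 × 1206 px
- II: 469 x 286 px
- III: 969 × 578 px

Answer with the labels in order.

III, II, I

Ratios: I = 1206 / 635 ≈ 1.899; II = 469 / 286 ≈ 1.640; III = 969 / 578 ≈ 1.676.
|Δ from 1.667|: I 0.232; II 0.027; III 0.009.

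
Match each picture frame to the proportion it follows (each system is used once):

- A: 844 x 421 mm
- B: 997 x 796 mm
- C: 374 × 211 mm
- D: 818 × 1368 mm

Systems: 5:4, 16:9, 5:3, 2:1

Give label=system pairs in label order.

A=2:1, B=5:4, C=16:9, D=5:3

A = 844/421 ≈ 2.005 → 2:1 (2.000)
B = 997/796 ≈ 1.253 → 5:4 (1.250)
C = 374/211 ≈ 1.773 → 16:9 (1.778)
D = 1368/818 ≈ 1.672 → 5:3 (1.667)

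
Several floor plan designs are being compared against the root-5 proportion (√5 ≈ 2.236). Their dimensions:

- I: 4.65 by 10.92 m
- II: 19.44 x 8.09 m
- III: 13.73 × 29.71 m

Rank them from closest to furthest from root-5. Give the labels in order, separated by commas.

Ratios: I = 10.92 / 4.65 ≈ 2.348; II = 19.44 / 8.09 ≈ 2.403; III = 29.71 / 13.73 ≈ 2.164.
|Δ from 2.236|: I 0.112; II 0.167; III 0.072.

III, I, II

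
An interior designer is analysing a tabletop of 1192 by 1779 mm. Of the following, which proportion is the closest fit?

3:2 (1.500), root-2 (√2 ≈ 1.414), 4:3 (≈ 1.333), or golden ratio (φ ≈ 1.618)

3:2

1779/1192 ≈ 1.492. Nearest candidates are 3:2 (1.500, off by 0.008) and root-2 (1.414, off by 0.078).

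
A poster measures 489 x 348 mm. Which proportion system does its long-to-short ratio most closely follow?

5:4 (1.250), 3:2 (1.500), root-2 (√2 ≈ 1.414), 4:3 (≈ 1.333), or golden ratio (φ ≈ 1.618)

Ratio = 489 / 348 ≈ 1.405.
Distances: 5:4 1.250 (Δ 0.155); 3:2 1.500 (Δ 0.095); root-2 1.414 (Δ 0.009); 4:3 1.333 (Δ 0.072); golden ratio 1.618 (Δ 0.213).

root-2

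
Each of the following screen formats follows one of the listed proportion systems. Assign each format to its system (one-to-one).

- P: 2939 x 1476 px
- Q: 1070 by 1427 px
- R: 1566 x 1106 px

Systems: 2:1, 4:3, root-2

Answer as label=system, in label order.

Ratios: P ≈ 1.991; Q ≈ 1.334; R ≈ 1.416.
Targets: 2:1 ≈ 2.000; 4:3 ≈ 1.333; root-2 ≈ 1.414.

P=2:1, Q=4:3, R=root-2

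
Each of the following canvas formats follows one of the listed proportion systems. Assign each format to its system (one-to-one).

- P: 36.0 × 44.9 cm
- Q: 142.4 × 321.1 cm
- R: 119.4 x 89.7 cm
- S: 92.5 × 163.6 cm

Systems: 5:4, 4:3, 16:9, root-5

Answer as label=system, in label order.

P = 44.9/36.0 ≈ 1.247 → 5:4 (1.250)
Q = 321.1/142.4 ≈ 2.255 → root-5 (2.236)
R = 119.4/89.7 ≈ 1.331 → 4:3 (1.333)
S = 163.6/92.5 ≈ 1.769 → 16:9 (1.778)

P=5:4, Q=root-5, R=4:3, S=16:9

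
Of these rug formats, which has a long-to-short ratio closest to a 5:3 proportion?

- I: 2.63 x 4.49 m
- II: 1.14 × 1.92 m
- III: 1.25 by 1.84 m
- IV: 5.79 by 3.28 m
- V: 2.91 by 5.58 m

Ratios (long/short): I ≈ 1.707; II ≈ 1.684; III ≈ 1.472; IV ≈ 1.765; V ≈ 1.918.
5:3 ≈ 1.667; option II is nearest (Δ 0.017).

II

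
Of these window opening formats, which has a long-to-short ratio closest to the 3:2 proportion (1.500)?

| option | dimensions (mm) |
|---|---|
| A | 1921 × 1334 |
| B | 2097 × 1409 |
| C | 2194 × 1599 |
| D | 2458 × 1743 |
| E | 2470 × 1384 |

Target 3:2 ≈ 1.500.
A: 1.440 (Δ0.060)  B: 1.488 (Δ0.012)  C: 1.372 (Δ0.128)  D: 1.410 (Δ0.090)  E: 1.785 (Δ0.285)

B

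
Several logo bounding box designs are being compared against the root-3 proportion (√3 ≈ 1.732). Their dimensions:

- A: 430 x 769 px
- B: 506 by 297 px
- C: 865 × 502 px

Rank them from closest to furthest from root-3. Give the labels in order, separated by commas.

C, B, A

Ratios: A = 769 / 430 ≈ 1.788; B = 506 / 297 ≈ 1.704; C = 865 / 502 ≈ 1.723.
|Δ from 1.732|: A 0.056; B 0.028; C 0.009.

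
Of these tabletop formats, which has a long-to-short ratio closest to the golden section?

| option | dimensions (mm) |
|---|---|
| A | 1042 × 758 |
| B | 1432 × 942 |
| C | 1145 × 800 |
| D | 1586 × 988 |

Ratios (long/short): A ≈ 1.375; B ≈ 1.520; C ≈ 1.431; D ≈ 1.605.
golden ratio ≈ 1.618; option D is nearest (Δ 0.013).

D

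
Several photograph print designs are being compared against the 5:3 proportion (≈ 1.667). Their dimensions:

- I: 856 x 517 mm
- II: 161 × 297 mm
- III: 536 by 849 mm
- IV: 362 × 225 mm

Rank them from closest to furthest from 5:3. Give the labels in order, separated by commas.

Ratios: I = 856 / 517 ≈ 1.656; II = 297 / 161 ≈ 1.845; III = 849 / 536 ≈ 1.584; IV = 362 / 225 ≈ 1.609.
|Δ from 1.667|: I 0.011; II 0.178; III 0.083; IV 0.058.

I, IV, III, II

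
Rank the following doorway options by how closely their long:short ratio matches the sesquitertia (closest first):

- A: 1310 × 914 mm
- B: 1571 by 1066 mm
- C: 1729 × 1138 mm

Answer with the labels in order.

Ratios: A = 1310 / 914 ≈ 1.433; B = 1571 / 1066 ≈ 1.474; C = 1729 / 1138 ≈ 1.519.
|Δ from 1.333|: A 0.100; B 0.141; C 0.186.

A, B, C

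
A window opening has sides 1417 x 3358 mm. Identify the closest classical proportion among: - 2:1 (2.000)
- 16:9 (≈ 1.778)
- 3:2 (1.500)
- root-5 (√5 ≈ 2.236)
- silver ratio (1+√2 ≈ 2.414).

silver ratio

Ratio = 3358 / 1417 ≈ 2.370.
Distances: 2:1 2.000 (Δ 0.370); 16:9 1.778 (Δ 0.592); 3:2 1.500 (Δ 0.870); root-5 2.236 (Δ 0.134); silver ratio 2.414 (Δ 0.044).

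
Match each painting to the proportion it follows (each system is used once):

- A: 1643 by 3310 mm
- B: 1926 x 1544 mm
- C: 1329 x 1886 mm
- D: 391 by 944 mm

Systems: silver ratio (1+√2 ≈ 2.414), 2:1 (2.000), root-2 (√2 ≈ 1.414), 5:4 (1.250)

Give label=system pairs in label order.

A=2:1, B=5:4, C=root-2, D=silver ratio

Ratios: A ≈ 2.015; B ≈ 1.247; C ≈ 1.419; D ≈ 2.414.
Targets: silver ratio ≈ 2.414; 2:1 ≈ 2.000; root-2 ≈ 1.414; 5:4 ≈ 1.250.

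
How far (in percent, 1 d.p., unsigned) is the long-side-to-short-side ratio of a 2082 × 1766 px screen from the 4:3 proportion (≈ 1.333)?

11.6%

Ratio = 2082 / 1766 ≈ 1.1789.
Ideal 4:3 ≈ 1.3333. |1.1789 − 1.3333| / 1.3333 ≈ 11.58% → 11.6%.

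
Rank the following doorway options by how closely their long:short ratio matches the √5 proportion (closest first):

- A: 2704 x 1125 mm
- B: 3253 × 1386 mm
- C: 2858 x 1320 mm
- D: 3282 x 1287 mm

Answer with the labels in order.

C, B, A, D

Ratios: A = 2704 / 1125 ≈ 2.404; B = 3253 / 1386 ≈ 2.347; C = 2858 / 1320 ≈ 2.165; D = 3282 / 1287 ≈ 2.550.
|Δ from 2.236|: A 0.168; B 0.111; C 0.071; D 0.314.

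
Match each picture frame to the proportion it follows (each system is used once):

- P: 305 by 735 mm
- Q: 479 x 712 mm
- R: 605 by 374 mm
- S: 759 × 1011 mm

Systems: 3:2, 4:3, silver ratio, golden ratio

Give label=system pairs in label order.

Ratios: P ≈ 2.410; Q ≈ 1.486; R ≈ 1.618; S ≈ 1.332.
Targets: 3:2 ≈ 1.500; 4:3 ≈ 1.333; silver ratio ≈ 2.414; golden ratio ≈ 1.618.

P=silver ratio, Q=3:2, R=golden ratio, S=4:3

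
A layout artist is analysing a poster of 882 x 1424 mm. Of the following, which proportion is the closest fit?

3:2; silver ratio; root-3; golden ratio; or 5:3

1424/882 ≈ 1.615. Nearest candidates are golden ratio (1.618, off by 0.003) and 5:3 (1.667, off by 0.052).

golden ratio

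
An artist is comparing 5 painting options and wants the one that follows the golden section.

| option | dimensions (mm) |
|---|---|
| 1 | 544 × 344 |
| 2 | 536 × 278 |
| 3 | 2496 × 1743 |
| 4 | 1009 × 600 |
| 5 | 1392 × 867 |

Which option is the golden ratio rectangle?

Ratios (long/short): 1 ≈ 1.581; 2 ≈ 1.928; 3 ≈ 1.432; 4 ≈ 1.682; 5 ≈ 1.606.
golden ratio ≈ 1.618; option 5 is nearest (Δ 0.012).

5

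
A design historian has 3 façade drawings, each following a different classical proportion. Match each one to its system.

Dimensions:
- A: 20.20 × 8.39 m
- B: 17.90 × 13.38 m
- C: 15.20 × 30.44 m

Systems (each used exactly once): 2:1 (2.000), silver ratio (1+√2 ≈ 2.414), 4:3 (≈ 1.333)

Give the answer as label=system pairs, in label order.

A=silver ratio, B=4:3, C=2:1

Ratios: A ≈ 2.408; B ≈ 1.338; C ≈ 2.003.
Targets: 2:1 ≈ 2.000; silver ratio ≈ 2.414; 4:3 ≈ 1.333.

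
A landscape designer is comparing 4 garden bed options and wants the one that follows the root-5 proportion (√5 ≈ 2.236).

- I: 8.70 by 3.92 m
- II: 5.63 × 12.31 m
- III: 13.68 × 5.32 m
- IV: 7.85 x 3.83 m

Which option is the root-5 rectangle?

I

Target root-5 ≈ 2.236.
I: 2.219 (Δ0.017)  II: 2.187 (Δ0.049)  III: 2.571 (Δ0.335)  IV: 2.050 (Δ0.186)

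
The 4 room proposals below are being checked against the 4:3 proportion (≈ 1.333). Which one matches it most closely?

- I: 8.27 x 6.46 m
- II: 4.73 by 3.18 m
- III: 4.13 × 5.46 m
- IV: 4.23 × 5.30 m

III

Target 4:3 ≈ 1.333.
I: 1.280 (Δ0.053)  II: 1.487 (Δ0.154)  III: 1.322 (Δ0.011)  IV: 1.253 (Δ0.080)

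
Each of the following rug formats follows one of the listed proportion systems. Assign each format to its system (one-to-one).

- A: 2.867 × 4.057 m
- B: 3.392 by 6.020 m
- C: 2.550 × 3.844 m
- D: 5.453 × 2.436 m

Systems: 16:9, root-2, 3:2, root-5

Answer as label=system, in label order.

A=root-2, B=16:9, C=3:2, D=root-5

Ratios: A ≈ 1.415; B ≈ 1.775; C ≈ 1.507; D ≈ 2.239.
Targets: 16:9 ≈ 1.778; root-2 ≈ 1.414; 3:2 ≈ 1.500; root-5 ≈ 2.236.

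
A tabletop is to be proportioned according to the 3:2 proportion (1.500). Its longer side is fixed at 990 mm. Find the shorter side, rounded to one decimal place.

660.0 mm

3:2 = 1.50000.
Shorter side = 990 ÷ 1.50000 ≈ 660.000 → 660.0 mm.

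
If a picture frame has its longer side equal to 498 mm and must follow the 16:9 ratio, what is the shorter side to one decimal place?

280.1 mm

16:9 ≈ 1.77778.
Shorter side = 498 ÷ 1.77778 ≈ 280.125 → 280.1 mm.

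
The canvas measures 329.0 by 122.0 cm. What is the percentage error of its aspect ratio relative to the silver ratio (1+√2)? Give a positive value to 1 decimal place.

11.7%

Ratio = 329.0 / 122.0 ≈ 2.6967.
Ideal silver ratio ≈ 2.4142. |2.6967 − 2.4142| / 2.4142 ≈ 11.70% → 11.7%.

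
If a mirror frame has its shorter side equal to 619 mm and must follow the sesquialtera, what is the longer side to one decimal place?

3:2 = 1.50000.
Longer side = 619 × 1.50000 ≈ 928.500 → 928.5 mm.

928.5 mm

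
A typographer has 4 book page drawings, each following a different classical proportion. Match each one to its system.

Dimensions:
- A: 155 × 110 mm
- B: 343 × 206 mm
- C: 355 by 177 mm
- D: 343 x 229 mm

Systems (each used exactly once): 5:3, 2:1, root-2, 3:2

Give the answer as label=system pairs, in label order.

A = 155/110 ≈ 1.409 → root-2 (1.414)
B = 343/206 ≈ 1.665 → 5:3 (1.667)
C = 355/177 ≈ 2.006 → 2:1 (2.000)
D = 343/229 ≈ 1.498 → 3:2 (1.500)

A=root-2, B=5:3, C=2:1, D=3:2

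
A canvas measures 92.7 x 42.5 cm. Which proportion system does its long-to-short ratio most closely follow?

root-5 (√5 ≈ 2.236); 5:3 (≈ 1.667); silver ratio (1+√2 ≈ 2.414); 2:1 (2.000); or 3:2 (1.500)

92.7/42.5 ≈ 2.181. Nearest candidates are root-5 (2.236, off by 0.055) and 2:1 (2.000, off by 0.181).

root-5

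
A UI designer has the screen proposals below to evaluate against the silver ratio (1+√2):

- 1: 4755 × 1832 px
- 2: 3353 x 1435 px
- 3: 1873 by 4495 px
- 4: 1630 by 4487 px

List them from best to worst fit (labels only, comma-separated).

3, 2, 1, 4

Ratios: 1 = 4755 / 1832 ≈ 2.596; 2 = 3353 / 1435 ≈ 2.337; 3 = 4495 / 1873 ≈ 2.400; 4 = 4487 / 1630 ≈ 2.753.
|Δ from 2.414|: 1 0.182; 2 0.077; 3 0.014; 4 0.339.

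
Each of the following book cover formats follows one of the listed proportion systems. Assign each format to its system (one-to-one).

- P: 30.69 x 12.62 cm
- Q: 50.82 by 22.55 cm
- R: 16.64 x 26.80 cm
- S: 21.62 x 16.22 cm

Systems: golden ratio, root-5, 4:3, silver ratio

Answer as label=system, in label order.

Ratios: P ≈ 2.432; Q ≈ 2.254; R ≈ 1.611; S ≈ 1.333.
Targets: golden ratio ≈ 1.618; root-5 ≈ 2.236; 4:3 ≈ 1.333; silver ratio ≈ 2.414.

P=silver ratio, Q=root-5, R=golden ratio, S=4:3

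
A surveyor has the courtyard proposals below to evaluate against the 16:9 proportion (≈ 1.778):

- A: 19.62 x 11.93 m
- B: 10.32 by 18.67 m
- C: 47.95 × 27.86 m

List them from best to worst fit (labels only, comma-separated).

B, C, A

Ratios: A = 19.62 / 11.93 ≈ 1.645; B = 18.67 / 10.32 ≈ 1.809; C = 47.95 / 27.86 ≈ 1.721.
|Δ from 1.778|: A 0.133; B 0.031; C 0.057.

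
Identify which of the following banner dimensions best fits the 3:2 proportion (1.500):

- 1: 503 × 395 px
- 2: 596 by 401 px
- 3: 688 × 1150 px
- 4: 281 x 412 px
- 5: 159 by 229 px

2

Target 3:2 ≈ 1.500.
1: 1.273 (Δ0.227)  2: 1.486 (Δ0.014)  3: 1.672 (Δ0.172)  4: 1.466 (Δ0.034)  5: 1.440 (Δ0.060)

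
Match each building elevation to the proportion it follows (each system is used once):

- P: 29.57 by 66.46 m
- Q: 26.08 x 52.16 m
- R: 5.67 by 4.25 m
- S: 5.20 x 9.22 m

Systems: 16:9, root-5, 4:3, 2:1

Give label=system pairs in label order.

Ratios: P ≈ 2.248; Q ≈ 2.000; R ≈ 1.334; S ≈ 1.773.
Targets: 16:9 ≈ 1.778; root-5 ≈ 2.236; 4:3 ≈ 1.333; 2:1 ≈ 2.000.

P=root-5, Q=2:1, R=4:3, S=16:9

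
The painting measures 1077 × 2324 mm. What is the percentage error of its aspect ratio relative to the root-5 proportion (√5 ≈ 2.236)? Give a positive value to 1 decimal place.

3.5%

Ratio = 2324 / 1077 ≈ 2.1578.
Ideal root-5 ≈ 2.2361. |2.1578 − 2.2361| / 2.2361 ≈ 3.50% → 3.5%.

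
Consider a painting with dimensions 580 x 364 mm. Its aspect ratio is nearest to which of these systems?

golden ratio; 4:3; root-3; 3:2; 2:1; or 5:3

Ratio = 580 / 364 ≈ 1.593.
Distances: golden ratio 1.618 (Δ 0.025); 4:3 1.333 (Δ 0.260); root-3 1.732 (Δ 0.139); 3:2 1.500 (Δ 0.093); 2:1 2.000 (Δ 0.407); 5:3 1.667 (Δ 0.074).

golden ratio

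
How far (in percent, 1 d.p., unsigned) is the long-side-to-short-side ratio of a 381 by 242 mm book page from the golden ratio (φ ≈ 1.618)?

2.7%

Ratio = 381 / 242 ≈ 1.5744.
Ideal golden ratio ≈ 1.6180. |1.5744 − 1.6180| / 1.6180 ≈ 2.69% → 2.7%.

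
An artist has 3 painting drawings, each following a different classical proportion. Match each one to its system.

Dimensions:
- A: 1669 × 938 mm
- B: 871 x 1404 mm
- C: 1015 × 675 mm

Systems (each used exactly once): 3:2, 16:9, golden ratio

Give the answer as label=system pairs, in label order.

Ratios: A ≈ 1.779; B ≈ 1.612; C ≈ 1.504.
Targets: 3:2 ≈ 1.500; 16:9 ≈ 1.778; golden ratio ≈ 1.618.

A=16:9, B=golden ratio, C=3:2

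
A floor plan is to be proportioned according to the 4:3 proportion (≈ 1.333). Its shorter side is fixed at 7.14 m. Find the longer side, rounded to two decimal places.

4:3 ≈ 1.33333.
Longer side = 7.14 × 1.33333 ≈ 9.5200 → 9.52 m.

9.52 m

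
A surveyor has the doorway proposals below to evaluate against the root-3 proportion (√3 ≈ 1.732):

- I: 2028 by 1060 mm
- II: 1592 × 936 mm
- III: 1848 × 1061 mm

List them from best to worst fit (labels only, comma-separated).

I: 2028/1060 ≈ 1.913 → |1.913 − 1.732| = 0.181
II: 1592/936 ≈ 1.701 → |1.701 − 1.732| = 0.031
III: 1848/1061 ≈ 1.742 → |1.742 − 1.732| = 0.010

III, II, I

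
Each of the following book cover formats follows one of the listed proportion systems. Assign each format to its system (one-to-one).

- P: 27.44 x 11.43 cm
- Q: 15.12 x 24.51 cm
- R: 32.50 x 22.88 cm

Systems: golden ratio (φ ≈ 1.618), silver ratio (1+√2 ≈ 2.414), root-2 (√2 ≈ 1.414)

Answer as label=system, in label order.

P=silver ratio, Q=golden ratio, R=root-2

P = 27.44/11.43 ≈ 2.401 → silver ratio (2.414)
Q = 24.51/15.12 ≈ 1.621 → golden ratio (1.618)
R = 32.50/22.88 ≈ 1.420 → root-2 (1.414)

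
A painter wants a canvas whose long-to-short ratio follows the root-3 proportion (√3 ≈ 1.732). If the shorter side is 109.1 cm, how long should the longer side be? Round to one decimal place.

189.0 cm

root-3 ≈ 1.73205.
Longer side = 109.1 × 1.73205 ≈ 188.967 → 189.0 cm.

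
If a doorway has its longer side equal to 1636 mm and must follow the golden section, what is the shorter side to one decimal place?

1011.1 mm

golden ratio ≈ 1.61803.
Shorter side = 1636 ÷ 1.61803 ≈ 1011.106 → 1011.1 mm.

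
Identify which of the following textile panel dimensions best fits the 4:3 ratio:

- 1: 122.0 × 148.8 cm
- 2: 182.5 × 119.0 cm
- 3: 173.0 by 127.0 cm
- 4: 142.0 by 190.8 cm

4

Target 4:3 ≈ 1.333.
1: 1.220 (Δ0.113)  2: 1.534 (Δ0.201)  3: 1.362 (Δ0.029)  4: 1.344 (Δ0.011)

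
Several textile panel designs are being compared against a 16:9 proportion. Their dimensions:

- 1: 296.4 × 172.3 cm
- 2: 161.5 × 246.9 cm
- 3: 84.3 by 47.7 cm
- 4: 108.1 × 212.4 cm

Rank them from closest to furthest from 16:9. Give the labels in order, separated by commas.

1: 296.4/172.3 ≈ 1.720 → |1.720 − 1.778| = 0.058
2: 246.9/161.5 ≈ 1.529 → |1.529 − 1.778| = 0.249
3: 84.3/47.7 ≈ 1.767 → |1.767 − 1.778| = 0.011
4: 212.4/108.1 ≈ 1.965 → |1.965 − 1.778| = 0.187

3, 1, 4, 2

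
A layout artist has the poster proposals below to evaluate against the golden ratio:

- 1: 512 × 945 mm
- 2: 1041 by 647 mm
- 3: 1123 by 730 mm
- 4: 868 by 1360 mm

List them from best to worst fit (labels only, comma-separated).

2, 4, 3, 1

1: 945/512 ≈ 1.846 → |1.846 − 1.618| = 0.228
2: 1041/647 ≈ 1.609 → |1.609 − 1.618| = 0.009
3: 1123/730 ≈ 1.538 → |1.538 − 1.618| = 0.080
4: 1360/868 ≈ 1.567 → |1.567 − 1.618| = 0.051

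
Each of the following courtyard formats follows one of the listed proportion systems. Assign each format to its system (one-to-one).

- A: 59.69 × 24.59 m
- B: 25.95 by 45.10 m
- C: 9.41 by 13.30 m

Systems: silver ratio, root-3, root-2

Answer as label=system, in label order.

Ratios: A ≈ 2.427; B ≈ 1.738; C ≈ 1.413.
Targets: silver ratio ≈ 2.414; root-3 ≈ 1.732; root-2 ≈ 1.414.

A=silver ratio, B=root-3, C=root-2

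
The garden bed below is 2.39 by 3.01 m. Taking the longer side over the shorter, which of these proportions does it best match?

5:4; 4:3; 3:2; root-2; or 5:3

Ratio = 3.01 / 2.39 ≈ 1.259.
Distances: 5:4 1.250 (Δ 0.009); 4:3 1.333 (Δ 0.074); 3:2 1.500 (Δ 0.241); root-2 1.414 (Δ 0.155); 5:3 1.667 (Δ 0.408).

5:4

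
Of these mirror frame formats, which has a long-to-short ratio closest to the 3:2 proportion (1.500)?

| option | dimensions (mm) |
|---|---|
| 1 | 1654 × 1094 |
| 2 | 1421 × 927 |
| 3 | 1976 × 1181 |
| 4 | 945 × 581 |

Target 3:2 ≈ 1.500.
1: 1.512 (Δ0.012)  2: 1.533 (Δ0.033)  3: 1.673 (Δ0.173)  4: 1.627 (Δ0.127)

1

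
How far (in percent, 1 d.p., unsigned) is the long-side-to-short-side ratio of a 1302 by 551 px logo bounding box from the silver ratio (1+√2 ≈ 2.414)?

Ratio = 1302 / 551 ≈ 2.3630.
Ideal silver ratio ≈ 2.4142. |2.3630 − 2.4142| / 2.4142 ≈ 2.12% → 2.1%.

2.1%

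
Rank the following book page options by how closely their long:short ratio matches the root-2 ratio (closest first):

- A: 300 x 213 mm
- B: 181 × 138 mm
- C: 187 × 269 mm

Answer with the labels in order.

Ratios: A = 300 / 213 ≈ 1.408; B = 181 / 138 ≈ 1.312; C = 269 / 187 ≈ 1.439.
|Δ from 1.414|: A 0.006; B 0.102; C 0.025.

A, C, B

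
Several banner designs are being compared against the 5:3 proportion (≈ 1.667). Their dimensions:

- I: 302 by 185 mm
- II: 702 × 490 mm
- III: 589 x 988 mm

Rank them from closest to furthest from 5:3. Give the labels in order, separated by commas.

Ratios: I = 302 / 185 ≈ 1.632; II = 702 / 490 ≈ 1.433; III = 988 / 589 ≈ 1.677.
|Δ from 1.667|: I 0.035; II 0.234; III 0.010.

III, I, II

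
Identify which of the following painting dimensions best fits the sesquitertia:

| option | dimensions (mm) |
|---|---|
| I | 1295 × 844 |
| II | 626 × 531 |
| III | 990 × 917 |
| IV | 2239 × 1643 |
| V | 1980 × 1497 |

V

Target 4:3 ≈ 1.333.
I: 1.534 (Δ0.201)  II: 1.179 (Δ0.154)  III: 1.080 (Δ0.253)  IV: 1.363 (Δ0.030)  V: 1.323 (Δ0.010)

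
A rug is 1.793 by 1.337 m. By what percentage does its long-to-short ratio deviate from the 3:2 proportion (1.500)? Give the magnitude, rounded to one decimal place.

10.6%

Ratio = 1.793 / 1.337 ≈ 1.3411.
Ideal 3:2 = 1.5000. |1.3411 − 1.5000| / 1.5000 ≈ 10.59% → 10.6%.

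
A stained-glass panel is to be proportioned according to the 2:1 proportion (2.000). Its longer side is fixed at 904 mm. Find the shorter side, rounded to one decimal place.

2:1 = 2.00000.
Shorter side = 904 ÷ 2.00000 ≈ 452.000 → 452.0 mm.

452.0 mm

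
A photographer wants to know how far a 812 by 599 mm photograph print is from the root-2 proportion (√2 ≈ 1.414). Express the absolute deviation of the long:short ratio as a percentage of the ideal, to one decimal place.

Ratio = 812 / 599 ≈ 1.3556.
Ideal root-2 ≈ 1.4142. |1.3556 − 1.4142| / 1.4142 ≈ 4.14% → 4.1%.

4.1%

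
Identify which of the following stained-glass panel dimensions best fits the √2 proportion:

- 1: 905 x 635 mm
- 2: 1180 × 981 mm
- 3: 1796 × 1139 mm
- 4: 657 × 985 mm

Ratios (long/short): 1 ≈ 1.425; 2 ≈ 1.203; 3 ≈ 1.577; 4 ≈ 1.499.
root-2 ≈ 1.414; option 1 is nearest (Δ 0.011).

1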